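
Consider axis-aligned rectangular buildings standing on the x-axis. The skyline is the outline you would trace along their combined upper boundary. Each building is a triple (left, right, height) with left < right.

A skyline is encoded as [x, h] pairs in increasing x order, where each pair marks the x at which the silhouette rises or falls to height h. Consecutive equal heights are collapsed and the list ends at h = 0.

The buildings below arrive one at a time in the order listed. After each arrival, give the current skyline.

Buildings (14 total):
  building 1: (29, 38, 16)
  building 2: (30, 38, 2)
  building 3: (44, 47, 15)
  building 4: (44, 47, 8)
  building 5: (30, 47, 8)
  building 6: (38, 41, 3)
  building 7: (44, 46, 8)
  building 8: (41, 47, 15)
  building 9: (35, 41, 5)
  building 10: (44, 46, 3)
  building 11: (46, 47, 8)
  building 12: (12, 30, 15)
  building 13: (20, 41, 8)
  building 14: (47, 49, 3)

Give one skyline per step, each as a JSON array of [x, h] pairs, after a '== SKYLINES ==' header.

== SKYLINES ==
[[29,16],[38,0]]
[[29,16],[38,0]]
[[29,16],[38,0],[44,15],[47,0]]
[[29,16],[38,0],[44,15],[47,0]]
[[29,16],[38,8],[44,15],[47,0]]
[[29,16],[38,8],[44,15],[47,0]]
[[29,16],[38,8],[44,15],[47,0]]
[[29,16],[38,8],[41,15],[47,0]]
[[29,16],[38,8],[41,15],[47,0]]
[[29,16],[38,8],[41,15],[47,0]]
[[29,16],[38,8],[41,15],[47,0]]
[[12,15],[29,16],[38,8],[41,15],[47,0]]
[[12,15],[29,16],[38,8],[41,15],[47,0]]
[[12,15],[29,16],[38,8],[41,15],[47,3],[49,0]]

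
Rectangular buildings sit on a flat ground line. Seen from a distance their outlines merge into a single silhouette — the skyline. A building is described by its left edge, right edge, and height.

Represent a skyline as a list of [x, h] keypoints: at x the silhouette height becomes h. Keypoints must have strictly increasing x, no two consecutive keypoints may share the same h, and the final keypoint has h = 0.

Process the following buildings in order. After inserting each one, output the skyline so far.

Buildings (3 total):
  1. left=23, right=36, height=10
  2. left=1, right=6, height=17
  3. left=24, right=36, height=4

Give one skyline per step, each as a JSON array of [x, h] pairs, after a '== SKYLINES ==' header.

== SKYLINES ==
[[23,10],[36,0]]
[[1,17],[6,0],[23,10],[36,0]]
[[1,17],[6,0],[23,10],[36,0]]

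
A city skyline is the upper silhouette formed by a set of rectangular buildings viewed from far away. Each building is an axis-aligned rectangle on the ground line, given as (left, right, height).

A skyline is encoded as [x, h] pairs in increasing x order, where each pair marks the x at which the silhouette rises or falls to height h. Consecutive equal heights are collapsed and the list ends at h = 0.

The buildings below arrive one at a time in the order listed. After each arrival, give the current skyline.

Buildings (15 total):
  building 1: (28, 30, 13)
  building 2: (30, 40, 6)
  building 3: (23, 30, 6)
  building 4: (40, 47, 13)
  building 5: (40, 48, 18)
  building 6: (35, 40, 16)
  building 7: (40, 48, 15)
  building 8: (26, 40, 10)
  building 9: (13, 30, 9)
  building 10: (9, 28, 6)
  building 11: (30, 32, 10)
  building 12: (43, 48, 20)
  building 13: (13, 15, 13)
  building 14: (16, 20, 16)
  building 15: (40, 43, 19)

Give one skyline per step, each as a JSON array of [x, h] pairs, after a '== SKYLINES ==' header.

== SKYLINES ==
[[28,13],[30,0]]
[[28,13],[30,6],[40,0]]
[[23,6],[28,13],[30,6],[40,0]]
[[23,6],[28,13],[30,6],[40,13],[47,0]]
[[23,6],[28,13],[30,6],[40,18],[48,0]]
[[23,6],[28,13],[30,6],[35,16],[40,18],[48,0]]
[[23,6],[28,13],[30,6],[35,16],[40,18],[48,0]]
[[23,6],[26,10],[28,13],[30,10],[35,16],[40,18],[48,0]]
[[13,9],[26,10],[28,13],[30,10],[35,16],[40,18],[48,0]]
[[9,6],[13,9],[26,10],[28,13],[30,10],[35,16],[40,18],[48,0]]
[[9,6],[13,9],[26,10],[28,13],[30,10],[35,16],[40,18],[48,0]]
[[9,6],[13,9],[26,10],[28,13],[30,10],[35,16],[40,18],[43,20],[48,0]]
[[9,6],[13,13],[15,9],[26,10],[28,13],[30,10],[35,16],[40,18],[43,20],[48,0]]
[[9,6],[13,13],[15,9],[16,16],[20,9],[26,10],[28,13],[30,10],[35,16],[40,18],[43,20],[48,0]]
[[9,6],[13,13],[15,9],[16,16],[20,9],[26,10],[28,13],[30,10],[35,16],[40,19],[43,20],[48,0]]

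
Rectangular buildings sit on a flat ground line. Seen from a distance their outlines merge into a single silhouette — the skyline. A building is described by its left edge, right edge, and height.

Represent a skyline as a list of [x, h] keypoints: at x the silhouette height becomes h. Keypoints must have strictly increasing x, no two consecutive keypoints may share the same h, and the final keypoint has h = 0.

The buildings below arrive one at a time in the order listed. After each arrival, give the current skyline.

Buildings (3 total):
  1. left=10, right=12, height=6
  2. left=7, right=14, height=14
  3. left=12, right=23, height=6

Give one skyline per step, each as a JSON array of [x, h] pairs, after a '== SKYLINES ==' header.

== SKYLINES ==
[[10,6],[12,0]]
[[7,14],[14,0]]
[[7,14],[14,6],[23,0]]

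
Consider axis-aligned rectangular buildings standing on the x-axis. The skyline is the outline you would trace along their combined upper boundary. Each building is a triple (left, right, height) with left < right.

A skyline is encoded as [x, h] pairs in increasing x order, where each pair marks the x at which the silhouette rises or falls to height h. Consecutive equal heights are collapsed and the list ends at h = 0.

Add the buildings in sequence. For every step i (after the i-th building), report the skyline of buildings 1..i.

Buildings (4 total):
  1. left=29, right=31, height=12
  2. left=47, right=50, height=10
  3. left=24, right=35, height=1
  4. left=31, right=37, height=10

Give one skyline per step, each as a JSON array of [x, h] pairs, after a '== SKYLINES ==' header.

== SKYLINES ==
[[29,12],[31,0]]
[[29,12],[31,0],[47,10],[50,0]]
[[24,1],[29,12],[31,1],[35,0],[47,10],[50,0]]
[[24,1],[29,12],[31,10],[37,0],[47,10],[50,0]]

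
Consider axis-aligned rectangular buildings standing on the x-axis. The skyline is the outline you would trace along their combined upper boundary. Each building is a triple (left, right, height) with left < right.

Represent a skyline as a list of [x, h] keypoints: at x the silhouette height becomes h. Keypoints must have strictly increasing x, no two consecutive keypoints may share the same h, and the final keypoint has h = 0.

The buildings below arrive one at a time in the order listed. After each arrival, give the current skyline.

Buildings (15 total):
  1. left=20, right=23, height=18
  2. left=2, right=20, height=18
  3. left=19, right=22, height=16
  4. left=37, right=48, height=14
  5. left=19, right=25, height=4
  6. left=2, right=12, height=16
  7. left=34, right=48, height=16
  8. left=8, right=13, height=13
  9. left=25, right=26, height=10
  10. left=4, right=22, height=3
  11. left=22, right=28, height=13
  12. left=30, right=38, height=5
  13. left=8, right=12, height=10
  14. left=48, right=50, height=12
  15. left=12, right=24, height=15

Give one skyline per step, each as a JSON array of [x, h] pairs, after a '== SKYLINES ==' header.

== SKYLINES ==
[[20,18],[23,0]]
[[2,18],[23,0]]
[[2,18],[23,0]]
[[2,18],[23,0],[37,14],[48,0]]
[[2,18],[23,4],[25,0],[37,14],[48,0]]
[[2,18],[23,4],[25,0],[37,14],[48,0]]
[[2,18],[23,4],[25,0],[34,16],[48,0]]
[[2,18],[23,4],[25,0],[34,16],[48,0]]
[[2,18],[23,4],[25,10],[26,0],[34,16],[48,0]]
[[2,18],[23,4],[25,10],[26,0],[34,16],[48,0]]
[[2,18],[23,13],[28,0],[34,16],[48,0]]
[[2,18],[23,13],[28,0],[30,5],[34,16],[48,0]]
[[2,18],[23,13],[28,0],[30,5],[34,16],[48,0]]
[[2,18],[23,13],[28,0],[30,5],[34,16],[48,12],[50,0]]
[[2,18],[23,15],[24,13],[28,0],[30,5],[34,16],[48,12],[50,0]]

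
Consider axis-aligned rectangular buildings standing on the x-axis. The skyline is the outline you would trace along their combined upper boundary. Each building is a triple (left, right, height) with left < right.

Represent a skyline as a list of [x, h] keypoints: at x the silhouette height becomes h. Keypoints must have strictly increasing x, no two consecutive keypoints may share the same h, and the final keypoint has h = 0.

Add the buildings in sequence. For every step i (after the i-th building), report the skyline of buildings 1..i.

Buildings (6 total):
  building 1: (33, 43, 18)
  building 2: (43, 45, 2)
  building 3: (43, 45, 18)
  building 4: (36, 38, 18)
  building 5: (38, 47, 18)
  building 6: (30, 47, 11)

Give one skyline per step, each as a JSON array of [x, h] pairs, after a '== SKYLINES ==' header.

== SKYLINES ==
[[33,18],[43,0]]
[[33,18],[43,2],[45,0]]
[[33,18],[45,0]]
[[33,18],[45,0]]
[[33,18],[47,0]]
[[30,11],[33,18],[47,0]]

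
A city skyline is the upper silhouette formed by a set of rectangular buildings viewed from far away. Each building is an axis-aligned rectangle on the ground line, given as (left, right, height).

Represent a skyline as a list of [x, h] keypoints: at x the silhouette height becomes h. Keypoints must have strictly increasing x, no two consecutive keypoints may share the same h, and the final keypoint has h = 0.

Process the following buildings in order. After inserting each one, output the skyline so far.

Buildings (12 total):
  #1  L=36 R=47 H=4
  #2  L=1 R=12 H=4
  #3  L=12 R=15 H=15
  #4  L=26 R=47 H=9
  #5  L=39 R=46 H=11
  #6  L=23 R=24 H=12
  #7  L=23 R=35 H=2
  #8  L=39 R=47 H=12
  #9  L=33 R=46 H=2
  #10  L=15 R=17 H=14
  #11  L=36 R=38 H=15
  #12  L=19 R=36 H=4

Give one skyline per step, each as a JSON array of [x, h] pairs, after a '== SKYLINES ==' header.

== SKYLINES ==
[[36,4],[47,0]]
[[1,4],[12,0],[36,4],[47,0]]
[[1,4],[12,15],[15,0],[36,4],[47,0]]
[[1,4],[12,15],[15,0],[26,9],[47,0]]
[[1,4],[12,15],[15,0],[26,9],[39,11],[46,9],[47,0]]
[[1,4],[12,15],[15,0],[23,12],[24,0],[26,9],[39,11],[46,9],[47,0]]
[[1,4],[12,15],[15,0],[23,12],[24,2],[26,9],[39,11],[46,9],[47,0]]
[[1,4],[12,15],[15,0],[23,12],[24,2],[26,9],[39,12],[47,0]]
[[1,4],[12,15],[15,0],[23,12],[24,2],[26,9],[39,12],[47,0]]
[[1,4],[12,15],[15,14],[17,0],[23,12],[24,2],[26,9],[39,12],[47,0]]
[[1,4],[12,15],[15,14],[17,0],[23,12],[24,2],[26,9],[36,15],[38,9],[39,12],[47,0]]
[[1,4],[12,15],[15,14],[17,0],[19,4],[23,12],[24,4],[26,9],[36,15],[38,9],[39,12],[47,0]]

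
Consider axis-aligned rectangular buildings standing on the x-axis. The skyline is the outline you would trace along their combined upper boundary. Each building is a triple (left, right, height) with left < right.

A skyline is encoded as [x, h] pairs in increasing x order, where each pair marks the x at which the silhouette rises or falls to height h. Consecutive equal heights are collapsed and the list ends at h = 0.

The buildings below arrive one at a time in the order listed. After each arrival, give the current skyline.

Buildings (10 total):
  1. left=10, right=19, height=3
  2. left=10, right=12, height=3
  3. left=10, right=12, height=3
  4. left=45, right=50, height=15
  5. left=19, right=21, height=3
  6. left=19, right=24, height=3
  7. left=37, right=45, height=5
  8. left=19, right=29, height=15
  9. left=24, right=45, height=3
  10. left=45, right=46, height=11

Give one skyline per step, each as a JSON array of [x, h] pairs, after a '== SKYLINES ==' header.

== SKYLINES ==
[[10,3],[19,0]]
[[10,3],[19,0]]
[[10,3],[19,0]]
[[10,3],[19,0],[45,15],[50,0]]
[[10,3],[21,0],[45,15],[50,0]]
[[10,3],[24,0],[45,15],[50,0]]
[[10,3],[24,0],[37,5],[45,15],[50,0]]
[[10,3],[19,15],[29,0],[37,5],[45,15],[50,0]]
[[10,3],[19,15],[29,3],[37,5],[45,15],[50,0]]
[[10,3],[19,15],[29,3],[37,5],[45,15],[50,0]]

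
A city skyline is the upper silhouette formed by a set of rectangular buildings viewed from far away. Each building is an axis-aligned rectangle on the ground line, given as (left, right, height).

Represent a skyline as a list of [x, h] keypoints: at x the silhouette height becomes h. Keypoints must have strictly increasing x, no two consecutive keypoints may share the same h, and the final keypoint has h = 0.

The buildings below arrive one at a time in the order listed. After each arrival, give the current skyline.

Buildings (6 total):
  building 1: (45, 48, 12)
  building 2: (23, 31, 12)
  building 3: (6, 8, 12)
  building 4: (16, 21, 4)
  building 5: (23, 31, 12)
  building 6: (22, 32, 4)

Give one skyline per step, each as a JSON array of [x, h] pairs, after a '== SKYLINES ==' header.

== SKYLINES ==
[[45,12],[48,0]]
[[23,12],[31,0],[45,12],[48,0]]
[[6,12],[8,0],[23,12],[31,0],[45,12],[48,0]]
[[6,12],[8,0],[16,4],[21,0],[23,12],[31,0],[45,12],[48,0]]
[[6,12],[8,0],[16,4],[21,0],[23,12],[31,0],[45,12],[48,0]]
[[6,12],[8,0],[16,4],[21,0],[22,4],[23,12],[31,4],[32,0],[45,12],[48,0]]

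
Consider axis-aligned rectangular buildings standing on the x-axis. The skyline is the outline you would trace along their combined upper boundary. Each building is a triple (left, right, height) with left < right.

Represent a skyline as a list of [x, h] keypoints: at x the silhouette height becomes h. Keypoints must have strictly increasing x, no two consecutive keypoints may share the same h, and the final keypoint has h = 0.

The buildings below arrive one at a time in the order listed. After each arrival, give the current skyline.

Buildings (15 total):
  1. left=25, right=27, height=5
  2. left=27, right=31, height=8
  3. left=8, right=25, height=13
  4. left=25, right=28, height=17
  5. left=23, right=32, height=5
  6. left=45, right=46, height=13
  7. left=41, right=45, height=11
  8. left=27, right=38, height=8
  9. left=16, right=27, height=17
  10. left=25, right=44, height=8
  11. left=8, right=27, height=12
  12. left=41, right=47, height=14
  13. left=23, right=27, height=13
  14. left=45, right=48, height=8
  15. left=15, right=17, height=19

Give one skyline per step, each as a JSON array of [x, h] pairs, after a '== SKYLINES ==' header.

== SKYLINES ==
[[25,5],[27,0]]
[[25,5],[27,8],[31,0]]
[[8,13],[25,5],[27,8],[31,0]]
[[8,13],[25,17],[28,8],[31,0]]
[[8,13],[25,17],[28,8],[31,5],[32,0]]
[[8,13],[25,17],[28,8],[31,5],[32,0],[45,13],[46,0]]
[[8,13],[25,17],[28,8],[31,5],[32,0],[41,11],[45,13],[46,0]]
[[8,13],[25,17],[28,8],[38,0],[41,11],[45,13],[46,0]]
[[8,13],[16,17],[28,8],[38,0],[41,11],[45,13],[46,0]]
[[8,13],[16,17],[28,8],[41,11],[45,13],[46,0]]
[[8,13],[16,17],[28,8],[41,11],[45,13],[46,0]]
[[8,13],[16,17],[28,8],[41,14],[47,0]]
[[8,13],[16,17],[28,8],[41,14],[47,0]]
[[8,13],[16,17],[28,8],[41,14],[47,8],[48,0]]
[[8,13],[15,19],[17,17],[28,8],[41,14],[47,8],[48,0]]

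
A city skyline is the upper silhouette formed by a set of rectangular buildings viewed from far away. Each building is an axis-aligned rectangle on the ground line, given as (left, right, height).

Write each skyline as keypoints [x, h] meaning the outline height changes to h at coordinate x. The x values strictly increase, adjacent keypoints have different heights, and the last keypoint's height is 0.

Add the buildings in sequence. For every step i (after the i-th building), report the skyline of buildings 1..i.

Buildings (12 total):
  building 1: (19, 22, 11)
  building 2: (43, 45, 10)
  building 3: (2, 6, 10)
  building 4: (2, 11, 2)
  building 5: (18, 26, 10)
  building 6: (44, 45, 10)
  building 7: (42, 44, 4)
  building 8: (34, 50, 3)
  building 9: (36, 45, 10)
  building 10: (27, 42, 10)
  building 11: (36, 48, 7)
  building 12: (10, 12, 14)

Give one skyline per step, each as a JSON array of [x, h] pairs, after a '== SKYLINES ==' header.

== SKYLINES ==
[[19,11],[22,0]]
[[19,11],[22,0],[43,10],[45,0]]
[[2,10],[6,0],[19,11],[22,0],[43,10],[45,0]]
[[2,10],[6,2],[11,0],[19,11],[22,0],[43,10],[45,0]]
[[2,10],[6,2],[11,0],[18,10],[19,11],[22,10],[26,0],[43,10],[45,0]]
[[2,10],[6,2],[11,0],[18,10],[19,11],[22,10],[26,0],[43,10],[45,0]]
[[2,10],[6,2],[11,0],[18,10],[19,11],[22,10],[26,0],[42,4],[43,10],[45,0]]
[[2,10],[6,2],[11,0],[18,10],[19,11],[22,10],[26,0],[34,3],[42,4],[43,10],[45,3],[50,0]]
[[2,10],[6,2],[11,0],[18,10],[19,11],[22,10],[26,0],[34,3],[36,10],[45,3],[50,0]]
[[2,10],[6,2],[11,0],[18,10],[19,11],[22,10],[26,0],[27,10],[45,3],[50,0]]
[[2,10],[6,2],[11,0],[18,10],[19,11],[22,10],[26,0],[27,10],[45,7],[48,3],[50,0]]
[[2,10],[6,2],[10,14],[12,0],[18,10],[19,11],[22,10],[26,0],[27,10],[45,7],[48,3],[50,0]]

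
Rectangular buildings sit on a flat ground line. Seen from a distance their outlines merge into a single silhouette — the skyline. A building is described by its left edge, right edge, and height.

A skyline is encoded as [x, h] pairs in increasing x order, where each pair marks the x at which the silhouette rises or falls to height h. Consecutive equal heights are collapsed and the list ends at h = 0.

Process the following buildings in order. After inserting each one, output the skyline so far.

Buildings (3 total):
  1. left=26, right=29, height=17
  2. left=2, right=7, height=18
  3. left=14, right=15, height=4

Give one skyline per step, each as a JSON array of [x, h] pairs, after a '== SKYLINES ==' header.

== SKYLINES ==
[[26,17],[29,0]]
[[2,18],[7,0],[26,17],[29,0]]
[[2,18],[7,0],[14,4],[15,0],[26,17],[29,0]]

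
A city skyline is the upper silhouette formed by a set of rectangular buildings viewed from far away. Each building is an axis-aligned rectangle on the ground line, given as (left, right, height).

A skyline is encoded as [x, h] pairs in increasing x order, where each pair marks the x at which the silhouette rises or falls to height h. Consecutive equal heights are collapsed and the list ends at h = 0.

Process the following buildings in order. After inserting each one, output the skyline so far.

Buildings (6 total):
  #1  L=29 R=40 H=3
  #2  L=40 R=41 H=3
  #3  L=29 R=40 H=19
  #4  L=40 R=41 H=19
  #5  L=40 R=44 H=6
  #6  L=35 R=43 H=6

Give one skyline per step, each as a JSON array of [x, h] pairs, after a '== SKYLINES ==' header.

== SKYLINES ==
[[29,3],[40,0]]
[[29,3],[41,0]]
[[29,19],[40,3],[41,0]]
[[29,19],[41,0]]
[[29,19],[41,6],[44,0]]
[[29,19],[41,6],[44,0]]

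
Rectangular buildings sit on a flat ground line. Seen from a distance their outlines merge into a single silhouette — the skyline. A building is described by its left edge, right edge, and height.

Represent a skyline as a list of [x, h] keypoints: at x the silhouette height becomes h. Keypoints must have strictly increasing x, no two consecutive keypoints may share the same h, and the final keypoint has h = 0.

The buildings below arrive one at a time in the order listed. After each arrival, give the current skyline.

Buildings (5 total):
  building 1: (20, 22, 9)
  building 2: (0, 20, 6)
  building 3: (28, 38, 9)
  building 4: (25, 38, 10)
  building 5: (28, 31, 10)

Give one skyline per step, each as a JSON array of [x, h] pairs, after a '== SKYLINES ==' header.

== SKYLINES ==
[[20,9],[22,0]]
[[0,6],[20,9],[22,0]]
[[0,6],[20,9],[22,0],[28,9],[38,0]]
[[0,6],[20,9],[22,0],[25,10],[38,0]]
[[0,6],[20,9],[22,0],[25,10],[38,0]]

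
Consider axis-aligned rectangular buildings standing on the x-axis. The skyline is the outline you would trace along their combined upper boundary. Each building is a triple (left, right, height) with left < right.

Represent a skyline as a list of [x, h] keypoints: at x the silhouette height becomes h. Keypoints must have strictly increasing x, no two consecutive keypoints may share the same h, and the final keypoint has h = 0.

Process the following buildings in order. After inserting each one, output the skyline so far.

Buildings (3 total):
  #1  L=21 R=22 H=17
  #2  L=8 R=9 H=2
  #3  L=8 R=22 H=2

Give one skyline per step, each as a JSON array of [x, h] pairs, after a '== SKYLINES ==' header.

== SKYLINES ==
[[21,17],[22,0]]
[[8,2],[9,0],[21,17],[22,0]]
[[8,2],[21,17],[22,0]]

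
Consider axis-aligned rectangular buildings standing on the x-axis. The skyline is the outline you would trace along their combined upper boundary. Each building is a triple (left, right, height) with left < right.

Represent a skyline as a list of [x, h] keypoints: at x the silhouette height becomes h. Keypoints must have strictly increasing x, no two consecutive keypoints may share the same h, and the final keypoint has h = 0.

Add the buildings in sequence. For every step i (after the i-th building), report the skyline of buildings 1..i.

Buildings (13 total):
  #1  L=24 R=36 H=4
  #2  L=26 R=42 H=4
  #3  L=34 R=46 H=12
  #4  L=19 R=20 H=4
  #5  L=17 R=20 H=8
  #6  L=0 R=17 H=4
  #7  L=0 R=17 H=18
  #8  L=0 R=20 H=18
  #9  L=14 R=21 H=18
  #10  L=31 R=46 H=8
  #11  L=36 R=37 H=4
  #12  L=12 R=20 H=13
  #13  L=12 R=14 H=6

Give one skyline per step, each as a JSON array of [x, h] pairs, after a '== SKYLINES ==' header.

== SKYLINES ==
[[24,4],[36,0]]
[[24,4],[42,0]]
[[24,4],[34,12],[46,0]]
[[19,4],[20,0],[24,4],[34,12],[46,0]]
[[17,8],[20,0],[24,4],[34,12],[46,0]]
[[0,4],[17,8],[20,0],[24,4],[34,12],[46,0]]
[[0,18],[17,8],[20,0],[24,4],[34,12],[46,0]]
[[0,18],[20,0],[24,4],[34,12],[46,0]]
[[0,18],[21,0],[24,4],[34,12],[46,0]]
[[0,18],[21,0],[24,4],[31,8],[34,12],[46,0]]
[[0,18],[21,0],[24,4],[31,8],[34,12],[46,0]]
[[0,18],[21,0],[24,4],[31,8],[34,12],[46,0]]
[[0,18],[21,0],[24,4],[31,8],[34,12],[46,0]]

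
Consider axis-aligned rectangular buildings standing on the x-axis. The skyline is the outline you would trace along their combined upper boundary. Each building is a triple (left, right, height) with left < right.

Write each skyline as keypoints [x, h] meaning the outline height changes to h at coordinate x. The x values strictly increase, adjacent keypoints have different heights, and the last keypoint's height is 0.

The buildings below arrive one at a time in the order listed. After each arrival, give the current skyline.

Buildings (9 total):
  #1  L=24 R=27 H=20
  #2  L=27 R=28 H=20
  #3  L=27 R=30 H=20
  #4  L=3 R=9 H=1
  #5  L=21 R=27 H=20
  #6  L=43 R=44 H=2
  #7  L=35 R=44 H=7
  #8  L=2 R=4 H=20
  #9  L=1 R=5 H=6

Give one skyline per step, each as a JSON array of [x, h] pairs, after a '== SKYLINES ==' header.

== SKYLINES ==
[[24,20],[27,0]]
[[24,20],[28,0]]
[[24,20],[30,0]]
[[3,1],[9,0],[24,20],[30,0]]
[[3,1],[9,0],[21,20],[30,0]]
[[3,1],[9,0],[21,20],[30,0],[43,2],[44,0]]
[[3,1],[9,0],[21,20],[30,0],[35,7],[44,0]]
[[2,20],[4,1],[9,0],[21,20],[30,0],[35,7],[44,0]]
[[1,6],[2,20],[4,6],[5,1],[9,0],[21,20],[30,0],[35,7],[44,0]]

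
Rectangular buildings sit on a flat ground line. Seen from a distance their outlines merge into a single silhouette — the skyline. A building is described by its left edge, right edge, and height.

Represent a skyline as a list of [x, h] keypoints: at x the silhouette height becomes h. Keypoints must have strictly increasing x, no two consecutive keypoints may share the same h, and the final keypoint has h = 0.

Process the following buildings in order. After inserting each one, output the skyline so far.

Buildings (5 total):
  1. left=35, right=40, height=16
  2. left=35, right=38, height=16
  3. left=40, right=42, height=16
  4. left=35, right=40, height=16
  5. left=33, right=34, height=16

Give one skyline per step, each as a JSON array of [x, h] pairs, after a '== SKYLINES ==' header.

== SKYLINES ==
[[35,16],[40,0]]
[[35,16],[40,0]]
[[35,16],[42,0]]
[[35,16],[42,0]]
[[33,16],[34,0],[35,16],[42,0]]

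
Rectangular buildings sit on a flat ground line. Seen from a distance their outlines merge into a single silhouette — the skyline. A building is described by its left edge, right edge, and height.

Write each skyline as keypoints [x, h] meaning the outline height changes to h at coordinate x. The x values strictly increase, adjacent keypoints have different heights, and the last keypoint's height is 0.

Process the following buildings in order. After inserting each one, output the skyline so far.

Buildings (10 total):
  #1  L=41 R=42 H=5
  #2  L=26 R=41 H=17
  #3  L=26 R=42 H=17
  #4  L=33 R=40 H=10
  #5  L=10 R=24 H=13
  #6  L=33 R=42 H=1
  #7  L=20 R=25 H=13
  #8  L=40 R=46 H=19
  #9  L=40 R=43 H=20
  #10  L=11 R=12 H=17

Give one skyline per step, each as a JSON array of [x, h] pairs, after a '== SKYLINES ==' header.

== SKYLINES ==
[[41,5],[42,0]]
[[26,17],[41,5],[42,0]]
[[26,17],[42,0]]
[[26,17],[42,0]]
[[10,13],[24,0],[26,17],[42,0]]
[[10,13],[24,0],[26,17],[42,0]]
[[10,13],[25,0],[26,17],[42,0]]
[[10,13],[25,0],[26,17],[40,19],[46,0]]
[[10,13],[25,0],[26,17],[40,20],[43,19],[46,0]]
[[10,13],[11,17],[12,13],[25,0],[26,17],[40,20],[43,19],[46,0]]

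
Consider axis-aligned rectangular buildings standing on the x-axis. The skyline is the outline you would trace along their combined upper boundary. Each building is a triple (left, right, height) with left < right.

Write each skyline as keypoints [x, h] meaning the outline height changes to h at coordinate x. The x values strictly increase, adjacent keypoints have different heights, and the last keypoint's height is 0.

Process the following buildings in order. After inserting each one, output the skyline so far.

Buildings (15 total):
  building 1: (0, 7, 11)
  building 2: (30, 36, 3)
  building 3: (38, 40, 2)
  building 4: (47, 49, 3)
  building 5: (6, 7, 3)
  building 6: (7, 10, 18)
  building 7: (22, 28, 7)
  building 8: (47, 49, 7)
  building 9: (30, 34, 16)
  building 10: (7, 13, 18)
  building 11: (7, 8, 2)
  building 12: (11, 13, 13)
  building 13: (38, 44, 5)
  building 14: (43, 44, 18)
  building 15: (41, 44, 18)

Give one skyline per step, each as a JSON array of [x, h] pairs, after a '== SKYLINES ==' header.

== SKYLINES ==
[[0,11],[7,0]]
[[0,11],[7,0],[30,3],[36,0]]
[[0,11],[7,0],[30,3],[36,0],[38,2],[40,0]]
[[0,11],[7,0],[30,3],[36,0],[38,2],[40,0],[47,3],[49,0]]
[[0,11],[7,0],[30,3],[36,0],[38,2],[40,0],[47,3],[49,0]]
[[0,11],[7,18],[10,0],[30,3],[36,0],[38,2],[40,0],[47,3],[49,0]]
[[0,11],[7,18],[10,0],[22,7],[28,0],[30,3],[36,0],[38,2],[40,0],[47,3],[49,0]]
[[0,11],[7,18],[10,0],[22,7],[28,0],[30,3],[36,0],[38,2],[40,0],[47,7],[49,0]]
[[0,11],[7,18],[10,0],[22,7],[28,0],[30,16],[34,3],[36,0],[38,2],[40,0],[47,7],[49,0]]
[[0,11],[7,18],[13,0],[22,7],[28,0],[30,16],[34,3],[36,0],[38,2],[40,0],[47,7],[49,0]]
[[0,11],[7,18],[13,0],[22,7],[28,0],[30,16],[34,3],[36,0],[38,2],[40,0],[47,7],[49,0]]
[[0,11],[7,18],[13,0],[22,7],[28,0],[30,16],[34,3],[36,0],[38,2],[40,0],[47,7],[49,0]]
[[0,11],[7,18],[13,0],[22,7],[28,0],[30,16],[34,3],[36,0],[38,5],[44,0],[47,7],[49,0]]
[[0,11],[7,18],[13,0],[22,7],[28,0],[30,16],[34,3],[36,0],[38,5],[43,18],[44,0],[47,7],[49,0]]
[[0,11],[7,18],[13,0],[22,7],[28,0],[30,16],[34,3],[36,0],[38,5],[41,18],[44,0],[47,7],[49,0]]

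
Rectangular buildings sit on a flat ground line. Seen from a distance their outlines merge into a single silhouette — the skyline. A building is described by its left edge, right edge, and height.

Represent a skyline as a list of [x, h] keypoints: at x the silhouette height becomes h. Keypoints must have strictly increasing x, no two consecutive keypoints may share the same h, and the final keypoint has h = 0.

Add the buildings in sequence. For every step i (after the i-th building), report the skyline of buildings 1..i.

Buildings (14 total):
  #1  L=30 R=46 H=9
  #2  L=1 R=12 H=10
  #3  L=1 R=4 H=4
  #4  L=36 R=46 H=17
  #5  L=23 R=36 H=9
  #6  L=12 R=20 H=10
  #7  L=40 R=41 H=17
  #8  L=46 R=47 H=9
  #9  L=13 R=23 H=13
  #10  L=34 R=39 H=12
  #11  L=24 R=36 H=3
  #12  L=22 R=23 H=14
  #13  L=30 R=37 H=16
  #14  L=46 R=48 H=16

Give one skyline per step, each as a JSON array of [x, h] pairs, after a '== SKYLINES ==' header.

== SKYLINES ==
[[30,9],[46,0]]
[[1,10],[12,0],[30,9],[46,0]]
[[1,10],[12,0],[30,9],[46,0]]
[[1,10],[12,0],[30,9],[36,17],[46,0]]
[[1,10],[12,0],[23,9],[36,17],[46,0]]
[[1,10],[20,0],[23,9],[36,17],[46,0]]
[[1,10],[20,0],[23,9],[36,17],[46,0]]
[[1,10],[20,0],[23,9],[36,17],[46,9],[47,0]]
[[1,10],[13,13],[23,9],[36,17],[46,9],[47,0]]
[[1,10],[13,13],[23,9],[34,12],[36,17],[46,9],[47,0]]
[[1,10],[13,13],[23,9],[34,12],[36,17],[46,9],[47,0]]
[[1,10],[13,13],[22,14],[23,9],[34,12],[36,17],[46,9],[47,0]]
[[1,10],[13,13],[22,14],[23,9],[30,16],[36,17],[46,9],[47,0]]
[[1,10],[13,13],[22,14],[23,9],[30,16],[36,17],[46,16],[48,0]]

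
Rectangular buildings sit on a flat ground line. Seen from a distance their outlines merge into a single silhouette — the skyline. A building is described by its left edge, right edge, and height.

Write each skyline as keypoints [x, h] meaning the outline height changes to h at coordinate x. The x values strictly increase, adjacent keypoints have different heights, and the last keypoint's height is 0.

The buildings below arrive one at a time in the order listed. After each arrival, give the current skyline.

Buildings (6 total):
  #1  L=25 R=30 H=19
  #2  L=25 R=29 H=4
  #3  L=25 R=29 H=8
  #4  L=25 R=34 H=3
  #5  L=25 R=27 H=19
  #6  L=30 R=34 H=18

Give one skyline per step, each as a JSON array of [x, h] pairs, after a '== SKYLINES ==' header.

== SKYLINES ==
[[25,19],[30,0]]
[[25,19],[30,0]]
[[25,19],[30,0]]
[[25,19],[30,3],[34,0]]
[[25,19],[30,3],[34,0]]
[[25,19],[30,18],[34,0]]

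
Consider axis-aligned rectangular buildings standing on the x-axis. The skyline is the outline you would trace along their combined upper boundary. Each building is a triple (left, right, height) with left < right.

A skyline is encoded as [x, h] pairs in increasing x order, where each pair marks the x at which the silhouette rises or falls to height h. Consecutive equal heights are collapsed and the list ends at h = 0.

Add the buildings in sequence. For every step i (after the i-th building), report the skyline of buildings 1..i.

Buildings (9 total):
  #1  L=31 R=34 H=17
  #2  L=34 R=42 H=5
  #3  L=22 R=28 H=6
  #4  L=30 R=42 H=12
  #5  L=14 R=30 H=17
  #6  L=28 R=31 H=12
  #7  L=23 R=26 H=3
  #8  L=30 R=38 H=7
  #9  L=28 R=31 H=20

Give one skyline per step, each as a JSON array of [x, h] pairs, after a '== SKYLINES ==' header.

== SKYLINES ==
[[31,17],[34,0]]
[[31,17],[34,5],[42,0]]
[[22,6],[28,0],[31,17],[34,5],[42,0]]
[[22,6],[28,0],[30,12],[31,17],[34,12],[42,0]]
[[14,17],[30,12],[31,17],[34,12],[42,0]]
[[14,17],[30,12],[31,17],[34,12],[42,0]]
[[14,17],[30,12],[31,17],[34,12],[42,0]]
[[14,17],[30,12],[31,17],[34,12],[42,0]]
[[14,17],[28,20],[31,17],[34,12],[42,0]]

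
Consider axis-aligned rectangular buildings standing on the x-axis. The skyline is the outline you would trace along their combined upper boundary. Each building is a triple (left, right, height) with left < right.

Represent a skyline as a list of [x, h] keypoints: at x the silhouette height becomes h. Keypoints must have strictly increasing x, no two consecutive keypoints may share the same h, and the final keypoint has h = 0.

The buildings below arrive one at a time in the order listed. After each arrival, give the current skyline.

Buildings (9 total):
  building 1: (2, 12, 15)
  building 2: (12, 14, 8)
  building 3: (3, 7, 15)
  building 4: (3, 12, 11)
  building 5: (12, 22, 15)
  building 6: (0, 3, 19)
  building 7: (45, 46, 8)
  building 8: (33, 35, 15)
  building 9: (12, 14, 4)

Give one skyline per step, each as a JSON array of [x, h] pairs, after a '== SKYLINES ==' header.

== SKYLINES ==
[[2,15],[12,0]]
[[2,15],[12,8],[14,0]]
[[2,15],[12,8],[14,0]]
[[2,15],[12,8],[14,0]]
[[2,15],[22,0]]
[[0,19],[3,15],[22,0]]
[[0,19],[3,15],[22,0],[45,8],[46,0]]
[[0,19],[3,15],[22,0],[33,15],[35,0],[45,8],[46,0]]
[[0,19],[3,15],[22,0],[33,15],[35,0],[45,8],[46,0]]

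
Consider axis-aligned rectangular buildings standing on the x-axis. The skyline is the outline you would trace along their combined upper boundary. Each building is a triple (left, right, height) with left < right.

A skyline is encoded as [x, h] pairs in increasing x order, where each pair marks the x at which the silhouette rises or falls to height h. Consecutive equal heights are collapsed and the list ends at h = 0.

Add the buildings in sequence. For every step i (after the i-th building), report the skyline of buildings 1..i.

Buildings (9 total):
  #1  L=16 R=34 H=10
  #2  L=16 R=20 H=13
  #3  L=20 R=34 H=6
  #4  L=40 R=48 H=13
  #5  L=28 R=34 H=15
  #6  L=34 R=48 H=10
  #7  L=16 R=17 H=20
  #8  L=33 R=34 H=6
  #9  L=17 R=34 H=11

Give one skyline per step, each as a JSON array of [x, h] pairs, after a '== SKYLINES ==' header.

== SKYLINES ==
[[16,10],[34,0]]
[[16,13],[20,10],[34,0]]
[[16,13],[20,10],[34,0]]
[[16,13],[20,10],[34,0],[40,13],[48,0]]
[[16,13],[20,10],[28,15],[34,0],[40,13],[48,0]]
[[16,13],[20,10],[28,15],[34,10],[40,13],[48,0]]
[[16,20],[17,13],[20,10],[28,15],[34,10],[40,13],[48,0]]
[[16,20],[17,13],[20,10],[28,15],[34,10],[40,13],[48,0]]
[[16,20],[17,13],[20,11],[28,15],[34,10],[40,13],[48,0]]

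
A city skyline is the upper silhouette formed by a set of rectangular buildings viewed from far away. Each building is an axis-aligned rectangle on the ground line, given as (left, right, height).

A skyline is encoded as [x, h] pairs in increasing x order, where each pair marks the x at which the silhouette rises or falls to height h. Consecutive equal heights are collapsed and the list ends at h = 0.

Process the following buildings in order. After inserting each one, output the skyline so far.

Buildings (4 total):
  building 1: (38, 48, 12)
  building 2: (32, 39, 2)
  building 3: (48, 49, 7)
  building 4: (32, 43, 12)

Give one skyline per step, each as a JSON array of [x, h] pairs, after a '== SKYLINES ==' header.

== SKYLINES ==
[[38,12],[48,0]]
[[32,2],[38,12],[48,0]]
[[32,2],[38,12],[48,7],[49,0]]
[[32,12],[48,7],[49,0]]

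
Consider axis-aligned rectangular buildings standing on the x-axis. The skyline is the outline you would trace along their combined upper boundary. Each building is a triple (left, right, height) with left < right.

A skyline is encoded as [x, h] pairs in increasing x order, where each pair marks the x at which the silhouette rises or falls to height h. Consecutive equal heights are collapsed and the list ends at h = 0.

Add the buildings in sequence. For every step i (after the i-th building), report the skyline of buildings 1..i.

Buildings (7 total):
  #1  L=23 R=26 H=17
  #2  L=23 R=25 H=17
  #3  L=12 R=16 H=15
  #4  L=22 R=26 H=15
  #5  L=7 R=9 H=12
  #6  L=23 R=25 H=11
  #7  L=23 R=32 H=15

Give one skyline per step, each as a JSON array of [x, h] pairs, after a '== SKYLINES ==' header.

== SKYLINES ==
[[23,17],[26,0]]
[[23,17],[26,0]]
[[12,15],[16,0],[23,17],[26,0]]
[[12,15],[16,0],[22,15],[23,17],[26,0]]
[[7,12],[9,0],[12,15],[16,0],[22,15],[23,17],[26,0]]
[[7,12],[9,0],[12,15],[16,0],[22,15],[23,17],[26,0]]
[[7,12],[9,0],[12,15],[16,0],[22,15],[23,17],[26,15],[32,0]]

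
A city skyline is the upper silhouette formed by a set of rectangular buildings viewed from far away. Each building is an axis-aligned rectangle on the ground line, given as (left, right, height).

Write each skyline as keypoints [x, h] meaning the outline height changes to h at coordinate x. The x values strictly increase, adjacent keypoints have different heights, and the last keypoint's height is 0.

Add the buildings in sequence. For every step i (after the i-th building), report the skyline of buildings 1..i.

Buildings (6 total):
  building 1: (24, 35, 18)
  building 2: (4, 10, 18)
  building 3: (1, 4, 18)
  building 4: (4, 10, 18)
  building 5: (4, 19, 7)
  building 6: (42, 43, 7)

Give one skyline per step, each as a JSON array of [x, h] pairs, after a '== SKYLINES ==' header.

== SKYLINES ==
[[24,18],[35,0]]
[[4,18],[10,0],[24,18],[35,0]]
[[1,18],[10,0],[24,18],[35,0]]
[[1,18],[10,0],[24,18],[35,0]]
[[1,18],[10,7],[19,0],[24,18],[35,0]]
[[1,18],[10,7],[19,0],[24,18],[35,0],[42,7],[43,0]]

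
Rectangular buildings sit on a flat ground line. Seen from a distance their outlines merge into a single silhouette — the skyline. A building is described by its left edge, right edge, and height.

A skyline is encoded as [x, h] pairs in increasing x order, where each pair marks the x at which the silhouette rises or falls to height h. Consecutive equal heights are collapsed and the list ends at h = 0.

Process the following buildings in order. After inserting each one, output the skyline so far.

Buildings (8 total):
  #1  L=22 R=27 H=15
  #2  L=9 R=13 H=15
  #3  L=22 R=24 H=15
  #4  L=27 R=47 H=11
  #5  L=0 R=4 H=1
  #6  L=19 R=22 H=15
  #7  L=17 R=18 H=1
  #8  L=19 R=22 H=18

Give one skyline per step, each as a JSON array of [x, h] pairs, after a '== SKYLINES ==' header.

== SKYLINES ==
[[22,15],[27,0]]
[[9,15],[13,0],[22,15],[27,0]]
[[9,15],[13,0],[22,15],[27,0]]
[[9,15],[13,0],[22,15],[27,11],[47,0]]
[[0,1],[4,0],[9,15],[13,0],[22,15],[27,11],[47,0]]
[[0,1],[4,0],[9,15],[13,0],[19,15],[27,11],[47,0]]
[[0,1],[4,0],[9,15],[13,0],[17,1],[18,0],[19,15],[27,11],[47,0]]
[[0,1],[4,0],[9,15],[13,0],[17,1],[18,0],[19,18],[22,15],[27,11],[47,0]]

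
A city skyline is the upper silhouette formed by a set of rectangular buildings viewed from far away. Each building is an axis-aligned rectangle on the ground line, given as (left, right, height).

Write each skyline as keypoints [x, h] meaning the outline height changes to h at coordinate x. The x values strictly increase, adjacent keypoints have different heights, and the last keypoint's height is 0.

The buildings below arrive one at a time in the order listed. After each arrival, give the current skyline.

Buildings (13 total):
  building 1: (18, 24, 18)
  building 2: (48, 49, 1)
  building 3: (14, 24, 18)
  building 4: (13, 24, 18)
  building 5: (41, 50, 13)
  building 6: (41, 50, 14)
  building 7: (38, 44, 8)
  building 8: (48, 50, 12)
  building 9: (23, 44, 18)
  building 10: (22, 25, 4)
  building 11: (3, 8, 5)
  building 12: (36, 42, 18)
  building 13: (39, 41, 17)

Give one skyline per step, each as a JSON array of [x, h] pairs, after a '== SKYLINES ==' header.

== SKYLINES ==
[[18,18],[24,0]]
[[18,18],[24,0],[48,1],[49,0]]
[[14,18],[24,0],[48,1],[49,0]]
[[13,18],[24,0],[48,1],[49,0]]
[[13,18],[24,0],[41,13],[50,0]]
[[13,18],[24,0],[41,14],[50,0]]
[[13,18],[24,0],[38,8],[41,14],[50,0]]
[[13,18],[24,0],[38,8],[41,14],[50,0]]
[[13,18],[44,14],[50,0]]
[[13,18],[44,14],[50,0]]
[[3,5],[8,0],[13,18],[44,14],[50,0]]
[[3,5],[8,0],[13,18],[44,14],[50,0]]
[[3,5],[8,0],[13,18],[44,14],[50,0]]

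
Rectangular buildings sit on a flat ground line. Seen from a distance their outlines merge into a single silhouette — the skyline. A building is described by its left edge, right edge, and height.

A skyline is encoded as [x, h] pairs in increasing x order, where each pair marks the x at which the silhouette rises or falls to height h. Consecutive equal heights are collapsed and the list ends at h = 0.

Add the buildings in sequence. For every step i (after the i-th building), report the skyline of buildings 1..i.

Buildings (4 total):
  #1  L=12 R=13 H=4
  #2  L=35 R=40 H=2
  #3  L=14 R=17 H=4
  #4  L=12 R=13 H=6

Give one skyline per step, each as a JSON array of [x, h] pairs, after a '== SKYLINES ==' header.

== SKYLINES ==
[[12,4],[13,0]]
[[12,4],[13,0],[35,2],[40,0]]
[[12,4],[13,0],[14,4],[17,0],[35,2],[40,0]]
[[12,6],[13,0],[14,4],[17,0],[35,2],[40,0]]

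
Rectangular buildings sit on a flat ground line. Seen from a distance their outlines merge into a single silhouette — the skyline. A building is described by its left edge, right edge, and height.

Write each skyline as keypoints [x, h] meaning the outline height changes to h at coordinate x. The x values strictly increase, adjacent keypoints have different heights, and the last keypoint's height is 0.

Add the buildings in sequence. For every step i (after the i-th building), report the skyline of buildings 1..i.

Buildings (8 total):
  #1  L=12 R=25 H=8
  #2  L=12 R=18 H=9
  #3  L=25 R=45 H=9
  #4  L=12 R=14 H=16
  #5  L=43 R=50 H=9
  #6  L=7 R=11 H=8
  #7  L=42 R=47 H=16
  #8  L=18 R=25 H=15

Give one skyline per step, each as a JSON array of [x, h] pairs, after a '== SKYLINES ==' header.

== SKYLINES ==
[[12,8],[25,0]]
[[12,9],[18,8],[25,0]]
[[12,9],[18,8],[25,9],[45,0]]
[[12,16],[14,9],[18,8],[25,9],[45,0]]
[[12,16],[14,9],[18,8],[25,9],[50,0]]
[[7,8],[11,0],[12,16],[14,9],[18,8],[25,9],[50,0]]
[[7,8],[11,0],[12,16],[14,9],[18,8],[25,9],[42,16],[47,9],[50,0]]
[[7,8],[11,0],[12,16],[14,9],[18,15],[25,9],[42,16],[47,9],[50,0]]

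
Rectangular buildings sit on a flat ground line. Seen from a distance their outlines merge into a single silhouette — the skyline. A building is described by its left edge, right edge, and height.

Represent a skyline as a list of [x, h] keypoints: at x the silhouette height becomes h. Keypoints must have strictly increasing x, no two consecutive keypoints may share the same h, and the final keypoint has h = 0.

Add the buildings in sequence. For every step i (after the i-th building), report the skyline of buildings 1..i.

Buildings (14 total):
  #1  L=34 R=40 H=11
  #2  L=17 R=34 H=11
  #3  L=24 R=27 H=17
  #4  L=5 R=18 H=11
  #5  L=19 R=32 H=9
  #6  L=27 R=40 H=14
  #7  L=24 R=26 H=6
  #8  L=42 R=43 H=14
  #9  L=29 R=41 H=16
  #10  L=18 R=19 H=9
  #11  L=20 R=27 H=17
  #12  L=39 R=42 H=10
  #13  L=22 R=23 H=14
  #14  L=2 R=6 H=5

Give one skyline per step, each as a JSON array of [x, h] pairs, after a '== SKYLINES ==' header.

== SKYLINES ==
[[34,11],[40,0]]
[[17,11],[40,0]]
[[17,11],[24,17],[27,11],[40,0]]
[[5,11],[24,17],[27,11],[40,0]]
[[5,11],[24,17],[27,11],[40,0]]
[[5,11],[24,17],[27,14],[40,0]]
[[5,11],[24,17],[27,14],[40,0]]
[[5,11],[24,17],[27,14],[40,0],[42,14],[43,0]]
[[5,11],[24,17],[27,14],[29,16],[41,0],[42,14],[43,0]]
[[5,11],[24,17],[27,14],[29,16],[41,0],[42,14],[43,0]]
[[5,11],[20,17],[27,14],[29,16],[41,0],[42,14],[43,0]]
[[5,11],[20,17],[27,14],[29,16],[41,10],[42,14],[43,0]]
[[5,11],[20,17],[27,14],[29,16],[41,10],[42,14],[43,0]]
[[2,5],[5,11],[20,17],[27,14],[29,16],[41,10],[42,14],[43,0]]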